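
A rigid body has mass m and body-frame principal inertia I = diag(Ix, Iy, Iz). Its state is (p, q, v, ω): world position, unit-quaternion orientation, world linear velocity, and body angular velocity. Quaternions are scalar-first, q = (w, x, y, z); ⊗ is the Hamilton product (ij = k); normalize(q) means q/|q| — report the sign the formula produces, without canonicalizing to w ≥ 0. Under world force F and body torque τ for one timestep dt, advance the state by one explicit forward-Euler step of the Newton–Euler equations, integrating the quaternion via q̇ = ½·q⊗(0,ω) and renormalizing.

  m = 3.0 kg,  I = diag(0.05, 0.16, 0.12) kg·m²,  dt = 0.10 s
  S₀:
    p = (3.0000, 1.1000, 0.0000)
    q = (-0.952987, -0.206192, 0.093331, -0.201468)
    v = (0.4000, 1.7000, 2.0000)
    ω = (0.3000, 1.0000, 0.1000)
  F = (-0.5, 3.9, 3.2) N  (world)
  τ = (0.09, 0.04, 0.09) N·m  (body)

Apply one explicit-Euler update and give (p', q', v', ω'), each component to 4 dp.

p' = (3.0400, 1.2700, 0.2000)
q' = (-0.9522, -0.2097, 0.0436, -0.2176)
v' = (0.3833, 1.8300, 2.1067)
ω' = (0.4880, 1.0263, 0.1475)

a = F/m = (-0.1667, 1.3000, 1.0667)
p + v·dt = (3.0400, 1.2700, 0.2000)
v + (F/m)dt = (0.3833, 1.8300, 2.1067)
gyro term ω×Iω = (-0.0040, -0.0021, 0.0330)
angular accel α = (1.8800, 0.2631, 0.4750)
ω + α·dt = (0.4880, 1.0263, 0.1475)
2q̇ = q⊗(0,ω) = (-0.0113266, -0.0750950, -0.9928082, -0.3294900)
updated quaternion q' = (-0.9522, -0.2097, 0.0436, -0.2176)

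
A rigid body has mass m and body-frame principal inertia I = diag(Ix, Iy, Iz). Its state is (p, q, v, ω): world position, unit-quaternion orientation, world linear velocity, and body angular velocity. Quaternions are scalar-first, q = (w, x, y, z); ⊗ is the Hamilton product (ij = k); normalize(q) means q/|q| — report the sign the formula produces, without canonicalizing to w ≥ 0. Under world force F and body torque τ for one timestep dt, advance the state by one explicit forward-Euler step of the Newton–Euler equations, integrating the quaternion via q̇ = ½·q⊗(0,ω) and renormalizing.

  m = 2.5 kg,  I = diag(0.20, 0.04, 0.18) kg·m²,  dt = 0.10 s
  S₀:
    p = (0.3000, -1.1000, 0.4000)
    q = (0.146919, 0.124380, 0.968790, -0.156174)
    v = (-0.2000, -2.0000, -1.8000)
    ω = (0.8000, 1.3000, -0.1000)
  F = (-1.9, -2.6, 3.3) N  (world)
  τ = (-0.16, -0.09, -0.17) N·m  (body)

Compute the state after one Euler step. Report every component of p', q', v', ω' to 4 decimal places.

p' = (0.2800, -1.3000, 0.2200)
q' = (0.0780, 0.1352, 0.9699, -0.1870)
v' = (-0.2760, -2.1040, -1.6680)
ω' = (0.7291, 1.0790, -0.1020)

precession coupling ω×(Iω) = (-0.0182, -0.0016, -0.1664)
angular accel α = (-0.7090, -2.2100, -0.0200)
ω + α·dt = (0.7291, 1.0790, -0.1020)
Hamilton product q⊗(0,ω) = (-1.3745484, 0.2236824, 0.0784935, -0.6280299)
q' = normalize(q + ½dt·q⊗(0,ω)) = (0.0780, 0.1352, 0.9699, -0.1870)
linear accel F/m = (-0.7600, -1.0400, 1.3200)
p' = p + v·dt = (0.2800, -1.3000, 0.2200)
v + (F/m)dt = (-0.2760, -2.1040, -1.6680)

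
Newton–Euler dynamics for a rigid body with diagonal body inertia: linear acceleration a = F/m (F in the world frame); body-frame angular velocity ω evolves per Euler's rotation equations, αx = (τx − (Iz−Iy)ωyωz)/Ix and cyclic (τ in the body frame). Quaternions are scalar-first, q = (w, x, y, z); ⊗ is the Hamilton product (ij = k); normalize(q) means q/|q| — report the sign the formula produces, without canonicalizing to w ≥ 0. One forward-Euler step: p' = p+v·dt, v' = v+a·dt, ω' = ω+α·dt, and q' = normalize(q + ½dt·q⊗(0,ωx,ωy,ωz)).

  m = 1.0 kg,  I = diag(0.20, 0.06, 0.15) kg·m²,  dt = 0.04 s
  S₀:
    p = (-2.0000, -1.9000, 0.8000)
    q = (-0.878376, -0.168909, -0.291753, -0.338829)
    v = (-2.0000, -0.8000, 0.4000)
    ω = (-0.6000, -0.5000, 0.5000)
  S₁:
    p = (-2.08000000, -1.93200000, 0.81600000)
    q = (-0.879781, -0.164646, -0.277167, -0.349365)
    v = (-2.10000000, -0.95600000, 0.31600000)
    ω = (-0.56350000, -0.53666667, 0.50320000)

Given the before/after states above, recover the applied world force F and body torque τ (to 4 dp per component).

Δv = v₁−v₀ = (-0.10000000, -0.15600000, -0.08400000)
applied force F = (-2.5000, -3.9000, -2.1000)
Δω = ω₁−ω₀ = (0.03650000, -0.03666667, 0.00320000)
ω₀×(Iω₀) = (-0.0225, -0.0150, -0.0420)
I·α + gyro = (0.1600, -0.0700, -0.0300)

F = (-2.5000, -3.9000, -2.1000)
τ = (0.1600, -0.0700, -0.0300)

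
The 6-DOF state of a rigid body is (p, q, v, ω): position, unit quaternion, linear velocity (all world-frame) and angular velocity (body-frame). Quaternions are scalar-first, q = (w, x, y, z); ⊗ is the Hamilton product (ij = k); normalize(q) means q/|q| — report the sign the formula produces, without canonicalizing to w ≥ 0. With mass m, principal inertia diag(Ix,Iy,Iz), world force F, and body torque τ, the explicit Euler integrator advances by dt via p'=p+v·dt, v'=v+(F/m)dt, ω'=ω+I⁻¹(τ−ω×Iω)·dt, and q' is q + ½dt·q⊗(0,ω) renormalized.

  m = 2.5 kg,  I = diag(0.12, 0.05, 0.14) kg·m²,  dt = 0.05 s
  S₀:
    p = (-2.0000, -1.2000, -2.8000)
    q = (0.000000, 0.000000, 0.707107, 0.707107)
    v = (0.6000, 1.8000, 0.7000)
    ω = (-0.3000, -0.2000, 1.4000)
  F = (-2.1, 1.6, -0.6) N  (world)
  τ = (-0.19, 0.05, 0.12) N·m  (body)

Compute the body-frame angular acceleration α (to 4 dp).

α = (-1.3733, 0.8320, 0.8871)

gyro term ω×Iω = (-0.0252, 0.0084, -0.0042)
(τ − ω×Iω)/I = (-1.3733, 0.8320, 0.8871)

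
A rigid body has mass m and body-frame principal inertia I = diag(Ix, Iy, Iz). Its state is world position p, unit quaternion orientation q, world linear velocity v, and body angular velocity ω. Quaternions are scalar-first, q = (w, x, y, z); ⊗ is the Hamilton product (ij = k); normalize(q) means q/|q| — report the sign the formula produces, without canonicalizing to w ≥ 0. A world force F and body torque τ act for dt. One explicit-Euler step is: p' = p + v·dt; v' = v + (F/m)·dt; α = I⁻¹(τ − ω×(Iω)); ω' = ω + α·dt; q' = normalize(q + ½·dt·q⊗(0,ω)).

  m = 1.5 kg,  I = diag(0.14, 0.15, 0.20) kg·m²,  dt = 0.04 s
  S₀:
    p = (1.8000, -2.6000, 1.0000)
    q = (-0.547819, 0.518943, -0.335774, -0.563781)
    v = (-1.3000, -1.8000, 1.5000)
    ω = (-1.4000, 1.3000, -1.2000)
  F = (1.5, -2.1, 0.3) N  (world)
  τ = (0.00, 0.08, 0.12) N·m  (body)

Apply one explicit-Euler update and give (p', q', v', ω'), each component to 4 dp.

p' = (1.7480, -2.6720, 1.0600)
q' = (-0.5375, 0.5564, -0.3214, -0.5460)
v' = (-1.2600, -1.8560, 1.5080)
ω' = (-1.3777, 1.3482, -1.1724)

a = (1.0000, -1.4000, 0.2000)
new position p' = (1.7480, -2.6720, 1.0600)
v' = v + a·dt = (-1.2600, -1.8560, 1.5080)
angular accel α = (0.5571, 1.2053, 0.6910)
ω' = ω + α·dt = (-1.3777, 1.3482, -1.1724)
q⊗(0,ω) = (0.4864892, 1.9027907, 0.6998603, 0.8619251)
q + ½dt·q⊗(0,ω), renormalized = (-0.5375, 0.5564, -0.3214, -0.5460)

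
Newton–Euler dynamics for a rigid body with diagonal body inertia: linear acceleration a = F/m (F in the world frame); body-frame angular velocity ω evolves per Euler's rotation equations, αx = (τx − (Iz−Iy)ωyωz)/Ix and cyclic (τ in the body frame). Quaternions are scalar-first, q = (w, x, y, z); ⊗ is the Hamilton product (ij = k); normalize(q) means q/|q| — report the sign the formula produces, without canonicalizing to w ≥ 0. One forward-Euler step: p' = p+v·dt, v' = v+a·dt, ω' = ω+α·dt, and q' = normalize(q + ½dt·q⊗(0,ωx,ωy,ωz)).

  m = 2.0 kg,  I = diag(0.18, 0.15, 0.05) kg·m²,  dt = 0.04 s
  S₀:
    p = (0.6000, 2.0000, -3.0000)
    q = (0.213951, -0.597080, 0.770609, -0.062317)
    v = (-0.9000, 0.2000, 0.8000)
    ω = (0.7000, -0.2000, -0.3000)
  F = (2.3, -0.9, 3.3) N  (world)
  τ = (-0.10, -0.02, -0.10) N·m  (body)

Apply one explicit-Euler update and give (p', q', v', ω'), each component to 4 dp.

p' = (0.5640, 2.0080, -2.9680)
q' = (0.2250, -0.5989, 0.7652, -0.0720)
v' = (-0.8540, 0.1820, 0.8660)
ω' = (0.6791, -0.1981, -0.3834)

angular accel α = (-0.5222, 0.0487, -2.0840)
ω' = ω + α·dt = (0.6791, -0.1981, -0.3834)
Hamilton product q⊗(0,ω) = (0.5533827, -0.0938804, -0.2655361, -0.4841956)
q + ½dt·q⊗(0,ω), renormalized = (0.2250, -0.5989, 0.7652, -0.0720)
linear accel F/m = (1.1500, -0.4500, 1.6500)
new position p' = (0.5640, 2.0080, -2.9680)
v' = v + a·dt = (-0.8540, 0.1820, 0.8660)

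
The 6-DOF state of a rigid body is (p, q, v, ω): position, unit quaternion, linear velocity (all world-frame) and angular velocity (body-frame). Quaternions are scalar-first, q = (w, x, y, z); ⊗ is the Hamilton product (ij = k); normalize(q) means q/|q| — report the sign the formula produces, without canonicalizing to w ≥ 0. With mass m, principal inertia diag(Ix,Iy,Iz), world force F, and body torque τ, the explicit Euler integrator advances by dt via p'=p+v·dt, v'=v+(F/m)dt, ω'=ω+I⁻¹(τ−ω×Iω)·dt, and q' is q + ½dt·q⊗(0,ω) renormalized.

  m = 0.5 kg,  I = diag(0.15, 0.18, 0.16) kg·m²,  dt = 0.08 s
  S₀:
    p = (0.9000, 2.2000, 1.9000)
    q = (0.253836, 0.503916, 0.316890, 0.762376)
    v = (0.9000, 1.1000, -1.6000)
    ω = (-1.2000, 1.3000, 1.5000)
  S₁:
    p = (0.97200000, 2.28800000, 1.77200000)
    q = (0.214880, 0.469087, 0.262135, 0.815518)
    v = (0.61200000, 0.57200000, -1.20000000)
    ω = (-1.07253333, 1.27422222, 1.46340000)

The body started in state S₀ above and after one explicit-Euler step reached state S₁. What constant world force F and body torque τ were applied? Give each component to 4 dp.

rate change Δω = (0.12746667, -0.02577778, -0.03660000)
gyro term ω₀×Iω₀ = (-0.0390, 0.0180, -0.0468)
τ = I·(Δω/dt) + ω₀×(Iω₀) = (0.2000, -0.0400, -0.1200)
v₁ − v₀ = (-0.28800000, -0.52800000, 0.40000000)
m·(v₁−v₀)/dt = (-1.8000, -3.3000, 2.5000)

F = (-1.8000, -3.3000, 2.5000)
τ = (0.2000, -0.0400, -0.1200)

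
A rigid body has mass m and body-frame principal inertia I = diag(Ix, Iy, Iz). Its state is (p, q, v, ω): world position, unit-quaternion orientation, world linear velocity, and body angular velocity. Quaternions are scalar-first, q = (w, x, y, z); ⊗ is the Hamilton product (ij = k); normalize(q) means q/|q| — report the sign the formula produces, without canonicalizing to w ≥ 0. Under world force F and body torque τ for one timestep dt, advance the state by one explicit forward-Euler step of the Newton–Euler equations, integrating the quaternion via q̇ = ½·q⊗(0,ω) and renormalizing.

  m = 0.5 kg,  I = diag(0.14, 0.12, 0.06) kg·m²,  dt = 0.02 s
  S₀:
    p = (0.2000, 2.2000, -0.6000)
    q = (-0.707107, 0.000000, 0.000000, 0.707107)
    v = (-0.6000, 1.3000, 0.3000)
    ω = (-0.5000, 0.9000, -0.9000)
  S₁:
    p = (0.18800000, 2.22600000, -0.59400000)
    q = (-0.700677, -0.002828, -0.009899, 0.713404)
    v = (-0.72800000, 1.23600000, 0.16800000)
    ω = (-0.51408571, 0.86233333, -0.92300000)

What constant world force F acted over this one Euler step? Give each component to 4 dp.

F = (-3.2000, -1.6000, -3.3000)

Δv = v₁−v₀ = (-0.12800000, -0.06400000, -0.13200000)
applied force F = (-3.2000, -1.6000, -3.3000)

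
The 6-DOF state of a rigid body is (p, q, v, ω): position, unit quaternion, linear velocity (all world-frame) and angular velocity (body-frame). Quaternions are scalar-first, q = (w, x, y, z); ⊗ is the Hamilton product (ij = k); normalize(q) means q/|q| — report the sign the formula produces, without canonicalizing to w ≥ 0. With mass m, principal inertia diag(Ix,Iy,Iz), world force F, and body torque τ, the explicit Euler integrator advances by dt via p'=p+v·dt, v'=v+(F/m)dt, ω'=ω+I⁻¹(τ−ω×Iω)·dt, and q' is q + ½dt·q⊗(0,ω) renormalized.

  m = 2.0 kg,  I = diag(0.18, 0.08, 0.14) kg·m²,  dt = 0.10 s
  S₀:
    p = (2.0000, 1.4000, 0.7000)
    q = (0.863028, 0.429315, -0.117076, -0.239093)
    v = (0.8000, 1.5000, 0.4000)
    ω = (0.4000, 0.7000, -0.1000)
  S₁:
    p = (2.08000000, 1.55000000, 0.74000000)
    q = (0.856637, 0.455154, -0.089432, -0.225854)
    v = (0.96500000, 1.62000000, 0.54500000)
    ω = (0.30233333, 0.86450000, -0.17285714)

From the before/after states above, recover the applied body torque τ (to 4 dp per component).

rate change Δω = (-0.09766667, 0.16450000, -0.07285714)
applied torque τ = (-0.1800, 0.1300, -0.1300)

τ = (-0.1800, 0.1300, -0.1300)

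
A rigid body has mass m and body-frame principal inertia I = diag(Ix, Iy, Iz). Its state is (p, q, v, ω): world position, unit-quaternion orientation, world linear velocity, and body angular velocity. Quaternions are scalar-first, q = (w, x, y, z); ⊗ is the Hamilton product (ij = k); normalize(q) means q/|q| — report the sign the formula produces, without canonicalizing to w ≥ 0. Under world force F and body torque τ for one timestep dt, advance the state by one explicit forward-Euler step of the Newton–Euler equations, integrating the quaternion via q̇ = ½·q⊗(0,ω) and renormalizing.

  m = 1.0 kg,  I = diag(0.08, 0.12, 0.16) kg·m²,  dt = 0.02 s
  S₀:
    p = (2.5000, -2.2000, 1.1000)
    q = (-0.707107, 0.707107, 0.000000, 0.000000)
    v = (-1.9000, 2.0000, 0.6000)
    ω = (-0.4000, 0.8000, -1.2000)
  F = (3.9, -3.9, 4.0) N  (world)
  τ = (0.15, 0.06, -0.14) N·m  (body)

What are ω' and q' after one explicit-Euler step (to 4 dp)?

gyro term ω×Iω = (-0.0384, -0.0384, -0.0128)
angular accel α = (2.3550, 0.8200, -0.7950)
ω + α·dt = (-0.3529, 0.8164, -1.2159)
Hamilton product q⊗(0,ω) = (0.2828428, 0.2828428, 0.2828428, 1.4142140)
q' = normalize(q + ½dt·q⊗(0,ω)) = (-0.7042, 0.7099, 0.0028, 0.0141)

ω' = (-0.3529, 0.8164, -1.2159)
q' = (-0.7042, 0.7099, 0.0028, 0.0141)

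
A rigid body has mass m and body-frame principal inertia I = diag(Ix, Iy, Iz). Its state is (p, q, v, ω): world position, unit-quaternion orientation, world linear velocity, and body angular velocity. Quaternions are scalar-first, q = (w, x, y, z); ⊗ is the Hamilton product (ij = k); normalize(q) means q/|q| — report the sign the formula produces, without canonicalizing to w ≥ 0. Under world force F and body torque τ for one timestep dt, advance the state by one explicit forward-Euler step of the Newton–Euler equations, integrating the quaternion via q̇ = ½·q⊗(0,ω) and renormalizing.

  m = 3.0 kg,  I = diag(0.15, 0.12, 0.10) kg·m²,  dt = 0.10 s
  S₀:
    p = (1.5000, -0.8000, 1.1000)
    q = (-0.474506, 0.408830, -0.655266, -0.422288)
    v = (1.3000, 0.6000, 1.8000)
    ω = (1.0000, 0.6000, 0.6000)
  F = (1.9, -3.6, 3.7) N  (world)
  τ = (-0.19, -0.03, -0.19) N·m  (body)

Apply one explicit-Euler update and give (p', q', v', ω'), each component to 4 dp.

p' = p + v·dt = (1.6300, -0.7400, 1.2800)
new velocity v' = (1.3633, 0.4800, 1.9233)
ω×(Iω) gyroscopic = (-0.0072, 0.0300, -0.0180)
(τ − ω×Iω)/I = (-1.2187, -0.5000, -1.7200)
ω' = ω + α·dt = (0.8781, 0.5500, 0.4280)
2q̇ = q⊗(0,ω) = (0.2377024, -0.6142928, -0.9522896, 0.6158604)
q + ½dt·q⊗(0,ω), renormalized = (-0.4616, 0.3773, -0.7014, -0.3907)

p' = (1.6300, -0.7400, 1.2800)
q' = (-0.4616, 0.3773, -0.7014, -0.3907)
v' = (1.3633, 0.4800, 1.9233)
ω' = (0.8781, 0.5500, 0.4280)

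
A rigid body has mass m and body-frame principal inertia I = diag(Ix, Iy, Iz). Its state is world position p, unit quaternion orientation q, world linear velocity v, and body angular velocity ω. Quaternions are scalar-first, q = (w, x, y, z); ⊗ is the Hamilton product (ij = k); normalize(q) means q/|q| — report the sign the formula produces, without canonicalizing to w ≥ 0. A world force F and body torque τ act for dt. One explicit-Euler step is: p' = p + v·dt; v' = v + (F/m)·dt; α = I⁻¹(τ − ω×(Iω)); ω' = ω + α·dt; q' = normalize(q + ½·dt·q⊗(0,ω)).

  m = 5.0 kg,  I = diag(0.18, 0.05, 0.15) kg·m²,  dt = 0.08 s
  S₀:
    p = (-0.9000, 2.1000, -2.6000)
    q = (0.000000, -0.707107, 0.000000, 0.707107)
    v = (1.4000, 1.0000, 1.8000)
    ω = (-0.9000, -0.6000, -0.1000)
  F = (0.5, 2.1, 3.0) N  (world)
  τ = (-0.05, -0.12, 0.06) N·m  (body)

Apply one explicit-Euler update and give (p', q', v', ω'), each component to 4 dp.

p' = (-0.7880, 2.1800, -2.4560)
q' = (-0.0226, -0.6895, -0.0283, 0.7234)
v' = (1.4080, 1.0336, 1.8480)
ω' = (-0.9249, -0.7963, -0.0306)

linear accel F/m = (0.1000, 0.4200, 0.6000)
p + v·dt = (-0.7880, 2.1800, -2.4560)
v + (F/m)dt = (1.4080, 1.0336, 1.8480)
precession coupling ω×(Iω) = (0.0060, 0.0027, -0.0702)
(τ − ω×Iω)/I = (-0.3111, -2.4540, 0.8680)
new body rate ω' = (-0.9249, -0.7963, -0.0306)
Hamilton product q⊗(0,ω) = (-0.5656856, 0.4242642, -0.7071070, 0.4242642)
q + ½dt·q⊗(0,ω), renormalized = (-0.0226, -0.6895, -0.0283, 0.7234)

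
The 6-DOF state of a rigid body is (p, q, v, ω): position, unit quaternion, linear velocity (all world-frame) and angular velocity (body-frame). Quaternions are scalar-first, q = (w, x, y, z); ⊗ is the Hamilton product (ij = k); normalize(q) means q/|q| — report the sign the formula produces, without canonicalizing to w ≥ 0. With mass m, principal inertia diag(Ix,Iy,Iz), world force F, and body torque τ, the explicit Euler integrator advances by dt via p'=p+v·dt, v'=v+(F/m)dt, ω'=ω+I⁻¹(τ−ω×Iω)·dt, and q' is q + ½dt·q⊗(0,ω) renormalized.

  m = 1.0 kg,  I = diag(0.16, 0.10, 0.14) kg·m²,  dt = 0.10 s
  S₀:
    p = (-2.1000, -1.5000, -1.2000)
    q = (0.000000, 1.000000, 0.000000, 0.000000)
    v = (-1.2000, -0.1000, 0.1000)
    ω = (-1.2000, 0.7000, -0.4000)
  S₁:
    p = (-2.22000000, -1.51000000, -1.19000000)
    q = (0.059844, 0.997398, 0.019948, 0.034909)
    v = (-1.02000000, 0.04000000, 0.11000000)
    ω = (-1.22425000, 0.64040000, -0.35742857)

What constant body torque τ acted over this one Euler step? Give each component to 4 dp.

Δω = ω₁−ω₀ = (-0.02425000, -0.05960000, 0.04257143)
ω₀×(Iω₀) = (-0.0112, 0.0096, 0.0504)
applied torque τ = (-0.0500, -0.0500, 0.1100)

τ = (-0.0500, -0.0500, 0.1100)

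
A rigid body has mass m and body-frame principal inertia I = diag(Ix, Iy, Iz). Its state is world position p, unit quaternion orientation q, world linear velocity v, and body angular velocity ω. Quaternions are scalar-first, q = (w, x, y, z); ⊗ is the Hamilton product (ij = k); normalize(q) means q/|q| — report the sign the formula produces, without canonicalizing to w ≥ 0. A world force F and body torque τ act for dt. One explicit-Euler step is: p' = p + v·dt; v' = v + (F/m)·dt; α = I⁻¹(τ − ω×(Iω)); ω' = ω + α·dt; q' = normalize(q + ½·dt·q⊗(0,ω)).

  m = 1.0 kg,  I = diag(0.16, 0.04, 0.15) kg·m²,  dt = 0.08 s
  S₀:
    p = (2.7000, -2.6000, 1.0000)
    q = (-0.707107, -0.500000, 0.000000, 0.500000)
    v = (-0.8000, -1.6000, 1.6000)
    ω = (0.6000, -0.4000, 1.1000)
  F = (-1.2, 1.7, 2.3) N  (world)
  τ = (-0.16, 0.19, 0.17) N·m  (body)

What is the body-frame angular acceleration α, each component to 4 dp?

precession coupling ω×(Iω) = (-0.0484, 0.0066, 0.0288)
α = I⁻¹(τ − ω×Iω) = (-0.6975, 4.5850, 0.9413)

α = (-0.6975, 4.5850, 0.9413)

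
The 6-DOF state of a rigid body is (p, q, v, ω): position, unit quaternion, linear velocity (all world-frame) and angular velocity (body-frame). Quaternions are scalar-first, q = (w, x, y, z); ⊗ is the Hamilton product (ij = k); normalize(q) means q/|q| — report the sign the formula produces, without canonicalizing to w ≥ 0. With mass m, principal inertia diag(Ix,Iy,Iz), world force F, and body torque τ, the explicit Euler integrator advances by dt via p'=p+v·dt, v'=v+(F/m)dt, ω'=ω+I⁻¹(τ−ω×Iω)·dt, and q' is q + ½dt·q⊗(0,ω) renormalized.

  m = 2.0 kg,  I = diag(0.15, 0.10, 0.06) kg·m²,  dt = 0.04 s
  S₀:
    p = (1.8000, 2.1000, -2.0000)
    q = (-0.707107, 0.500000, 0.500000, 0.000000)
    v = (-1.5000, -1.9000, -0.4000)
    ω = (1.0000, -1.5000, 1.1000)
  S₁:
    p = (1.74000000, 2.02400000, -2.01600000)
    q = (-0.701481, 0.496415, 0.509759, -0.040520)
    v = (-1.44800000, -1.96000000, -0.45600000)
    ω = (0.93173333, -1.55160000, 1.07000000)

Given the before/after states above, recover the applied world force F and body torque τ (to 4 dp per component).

F = (2.6000, -3.0000, -2.8000)
τ = (-0.1900, -0.0300, 0.0300)

Δv = v₁−v₀ = (0.05200000, -0.06000000, -0.05600000)
m·(v₁−v₀)/dt = (2.6000, -3.0000, -2.8000)
rate change Δω = (-0.06826667, -0.05160000, -0.03000000)
gyro term ω₀×Iω₀ = (0.0660, 0.0990, 0.0750)
τ = I·(Δω/dt) + ω₀×(Iω₀) = (-0.1900, -0.0300, 0.0300)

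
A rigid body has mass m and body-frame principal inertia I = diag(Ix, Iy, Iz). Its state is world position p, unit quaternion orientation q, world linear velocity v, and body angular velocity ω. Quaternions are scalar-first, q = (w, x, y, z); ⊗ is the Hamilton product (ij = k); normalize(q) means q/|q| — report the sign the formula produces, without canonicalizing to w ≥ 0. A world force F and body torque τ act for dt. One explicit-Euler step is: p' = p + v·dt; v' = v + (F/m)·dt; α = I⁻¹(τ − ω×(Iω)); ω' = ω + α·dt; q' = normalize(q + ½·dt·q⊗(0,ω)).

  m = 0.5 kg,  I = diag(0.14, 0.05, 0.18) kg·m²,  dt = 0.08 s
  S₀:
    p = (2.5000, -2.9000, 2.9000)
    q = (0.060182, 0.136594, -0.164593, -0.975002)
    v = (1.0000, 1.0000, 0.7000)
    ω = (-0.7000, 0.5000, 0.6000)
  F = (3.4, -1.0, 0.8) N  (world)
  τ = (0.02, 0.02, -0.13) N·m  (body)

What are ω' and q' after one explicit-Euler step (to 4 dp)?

gyro term ω×Iω = (0.0390, 0.0168, 0.0315)
angular accel α = (-0.1357, 0.0640, -0.8972)
ω + α·dt = (-0.7109, 0.5051, 0.5282)
Hamilton product q⊗(0,ω) = (0.7629135, 0.3466178, 0.6306360, -0.0108089)
q + ½dt·q⊗(0,ω), renormalized = (0.0906, 0.1503, -0.1392, -0.9746)

ω' = (-0.7109, 0.5051, 0.5282)
q' = (0.0906, 0.1503, -0.1392, -0.9746)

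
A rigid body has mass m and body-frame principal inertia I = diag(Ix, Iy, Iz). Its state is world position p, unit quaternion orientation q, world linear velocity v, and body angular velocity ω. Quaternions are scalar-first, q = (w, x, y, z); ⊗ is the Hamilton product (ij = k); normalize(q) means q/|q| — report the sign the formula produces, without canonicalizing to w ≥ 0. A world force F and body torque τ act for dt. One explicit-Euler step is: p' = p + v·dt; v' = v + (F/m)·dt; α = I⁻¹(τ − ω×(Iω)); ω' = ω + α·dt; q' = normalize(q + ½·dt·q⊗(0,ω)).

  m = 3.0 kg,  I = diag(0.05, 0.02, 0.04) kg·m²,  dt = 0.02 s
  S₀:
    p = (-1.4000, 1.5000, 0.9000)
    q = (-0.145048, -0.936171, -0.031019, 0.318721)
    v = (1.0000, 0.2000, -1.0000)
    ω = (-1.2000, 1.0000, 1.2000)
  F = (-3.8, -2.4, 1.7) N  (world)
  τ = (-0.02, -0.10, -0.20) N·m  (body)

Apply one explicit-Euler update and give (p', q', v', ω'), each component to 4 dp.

p' = (-1.3800, 1.5040, 0.8800)
q' = (-0.1598, -0.9378, -0.0251, 0.3072)
v' = (0.9747, 0.1840, -0.9887)
ω' = (-1.2176, 0.9144, 1.0820)

gyro term ω×Iω = (0.0240, -0.0144, 0.0360)
(τ − ω×Iω)/I = (-0.8800, -4.2800, -5.9000)
ω + α·dt = (-1.2176, 0.9144, 1.0820)
Hamilton product q⊗(0,ω) = (-1.4748514, -0.1818862, 0.5958920, -1.1474514)
updated quaternion q' = (-0.1598, -0.9378, -0.0251, 0.3072)
a = F/m = (-1.2667, -0.8000, 0.5667)
new position p' = (-1.3800, 1.5040, 0.8800)
v + (F/m)dt = (0.9747, 0.1840, -0.9887)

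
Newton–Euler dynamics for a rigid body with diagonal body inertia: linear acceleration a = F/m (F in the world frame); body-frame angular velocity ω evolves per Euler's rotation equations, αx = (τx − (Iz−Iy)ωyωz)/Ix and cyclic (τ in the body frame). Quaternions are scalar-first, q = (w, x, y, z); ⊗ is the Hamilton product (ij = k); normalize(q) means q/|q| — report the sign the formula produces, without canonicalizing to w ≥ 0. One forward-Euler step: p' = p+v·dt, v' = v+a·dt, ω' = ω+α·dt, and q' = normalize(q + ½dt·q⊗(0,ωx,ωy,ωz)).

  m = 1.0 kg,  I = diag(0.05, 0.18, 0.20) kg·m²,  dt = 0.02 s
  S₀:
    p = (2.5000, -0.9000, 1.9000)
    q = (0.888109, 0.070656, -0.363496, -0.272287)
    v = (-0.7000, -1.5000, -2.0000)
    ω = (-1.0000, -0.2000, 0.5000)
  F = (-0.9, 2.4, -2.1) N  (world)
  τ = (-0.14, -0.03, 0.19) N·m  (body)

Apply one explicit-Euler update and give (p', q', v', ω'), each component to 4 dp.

a = F/m = (-0.9000, 2.4000, -2.1000)
p + v·dt = (2.4860, -0.9300, 1.8600)
new velocity v' = (-0.7180, -1.4520, -2.0420)
ω×(Iω) gyroscopic = (-0.0020, 0.0750, 0.0260)
angular accel α = (-2.7600, -0.5833, 0.8200)
new body rate ω' = (-1.0552, -0.2117, 0.5164)
q⊗(0,ω) = (0.1341003, -1.1243144, 0.0593372, 0.0664273)
updated quaternion q' = (0.8894, 0.0594, -0.3629, -0.2716)

p' = (2.4860, -0.9300, 1.8600)
q' = (0.8894, 0.0594, -0.3629, -0.2716)
v' = (-0.7180, -1.4520, -2.0420)
ω' = (-1.0552, -0.2117, 0.5164)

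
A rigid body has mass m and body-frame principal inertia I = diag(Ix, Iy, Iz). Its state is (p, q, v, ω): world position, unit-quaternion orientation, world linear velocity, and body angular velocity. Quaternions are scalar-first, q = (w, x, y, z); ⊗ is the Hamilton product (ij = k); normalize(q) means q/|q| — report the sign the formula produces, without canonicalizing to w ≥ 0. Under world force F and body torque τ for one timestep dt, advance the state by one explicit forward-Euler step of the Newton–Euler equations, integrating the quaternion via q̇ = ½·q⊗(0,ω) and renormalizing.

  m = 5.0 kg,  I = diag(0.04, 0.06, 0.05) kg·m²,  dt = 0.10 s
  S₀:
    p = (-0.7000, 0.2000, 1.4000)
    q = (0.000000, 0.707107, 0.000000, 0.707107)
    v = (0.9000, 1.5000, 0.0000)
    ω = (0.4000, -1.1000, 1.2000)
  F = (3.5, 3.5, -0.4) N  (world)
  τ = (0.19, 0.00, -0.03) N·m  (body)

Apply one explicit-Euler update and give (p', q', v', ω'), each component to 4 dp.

p' = (-0.6100, 0.3500, 1.4000)
q' = (-0.0564, 0.7434, -0.0282, 0.6659)
v' = (0.9700, 1.5700, -0.0080)
ω' = (0.8420, -1.0920, 1.1576)

linear accel F/m = (0.7000, 0.7000, -0.0800)
new position p' = (-0.6100, 0.3500, 1.4000)
new velocity v' = (0.9700, 1.5700, -0.0080)
gyro term ω×Iω = (0.0132, -0.0048, -0.0088)
α = I⁻¹(τ − ω×Iω) = (4.4200, 0.0800, -0.4240)
ω' = ω + α·dt = (0.8420, -1.0920, 1.1576)
Hamilton product q⊗(0,ω) = (-1.1313712, 0.7778177, -0.5656856, -0.7778177)
updated quaternion q' = (-0.0564, 0.7434, -0.0282, 0.6659)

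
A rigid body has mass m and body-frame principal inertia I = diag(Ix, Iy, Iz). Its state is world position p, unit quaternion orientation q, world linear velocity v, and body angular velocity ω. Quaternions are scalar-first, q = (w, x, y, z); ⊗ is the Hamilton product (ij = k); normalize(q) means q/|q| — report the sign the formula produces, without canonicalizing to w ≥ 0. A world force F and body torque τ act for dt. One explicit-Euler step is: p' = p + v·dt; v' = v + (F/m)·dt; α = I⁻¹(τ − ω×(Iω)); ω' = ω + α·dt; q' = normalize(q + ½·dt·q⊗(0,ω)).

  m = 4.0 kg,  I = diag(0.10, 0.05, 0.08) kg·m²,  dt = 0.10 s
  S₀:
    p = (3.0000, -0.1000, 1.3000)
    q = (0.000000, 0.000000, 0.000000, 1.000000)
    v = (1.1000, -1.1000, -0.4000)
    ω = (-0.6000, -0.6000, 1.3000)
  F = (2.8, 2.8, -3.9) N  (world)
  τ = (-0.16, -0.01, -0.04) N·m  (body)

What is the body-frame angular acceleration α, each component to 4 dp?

ω×(Iω) gyroscopic = (-0.0234, -0.0156, -0.0180)
(τ − ω×Iω)/I = (-1.3660, 0.1120, -0.2750)

α = (-1.3660, 0.1120, -0.2750)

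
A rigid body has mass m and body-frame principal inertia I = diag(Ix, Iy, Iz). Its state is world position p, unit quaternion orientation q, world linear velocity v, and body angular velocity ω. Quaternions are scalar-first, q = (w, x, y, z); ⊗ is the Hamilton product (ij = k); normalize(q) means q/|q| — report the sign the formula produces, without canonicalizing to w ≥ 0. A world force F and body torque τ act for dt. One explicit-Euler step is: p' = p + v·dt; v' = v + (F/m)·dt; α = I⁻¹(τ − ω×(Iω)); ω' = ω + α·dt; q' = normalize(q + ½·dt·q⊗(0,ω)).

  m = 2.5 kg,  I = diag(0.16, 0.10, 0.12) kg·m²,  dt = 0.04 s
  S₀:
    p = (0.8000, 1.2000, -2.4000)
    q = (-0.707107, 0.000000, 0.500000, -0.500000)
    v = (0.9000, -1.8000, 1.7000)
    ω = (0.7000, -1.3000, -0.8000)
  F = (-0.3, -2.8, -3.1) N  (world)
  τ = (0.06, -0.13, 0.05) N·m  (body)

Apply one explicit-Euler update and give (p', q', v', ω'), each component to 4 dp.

p' = (0.8360, 1.1280, -2.3320)
q' = (-0.7017, -0.0309, 0.5111, -0.4954)
v' = (0.8952, -1.8448, 1.6504)
ω' = (0.7098, -1.3430, -0.8015)

p' = p + v·dt = (0.8360, 1.1280, -2.3320)
new velocity v' = (0.8952, -1.8448, 1.6504)
precession coupling ω×(Iω) = (0.0208, -0.0224, 0.0546)
(τ − ω×Iω)/I = (0.2450, -1.0760, -0.0383)
ω' = ω + α·dt = (0.7098, -1.3430, -0.8015)
Hamilton product q⊗(0,ω) = (0.2500000, -1.5449749, 0.5692391, 0.2156856)
q' = normalize(q + ½dt·q⊗(0,ω)) = (-0.7017, -0.0309, 0.5111, -0.4954)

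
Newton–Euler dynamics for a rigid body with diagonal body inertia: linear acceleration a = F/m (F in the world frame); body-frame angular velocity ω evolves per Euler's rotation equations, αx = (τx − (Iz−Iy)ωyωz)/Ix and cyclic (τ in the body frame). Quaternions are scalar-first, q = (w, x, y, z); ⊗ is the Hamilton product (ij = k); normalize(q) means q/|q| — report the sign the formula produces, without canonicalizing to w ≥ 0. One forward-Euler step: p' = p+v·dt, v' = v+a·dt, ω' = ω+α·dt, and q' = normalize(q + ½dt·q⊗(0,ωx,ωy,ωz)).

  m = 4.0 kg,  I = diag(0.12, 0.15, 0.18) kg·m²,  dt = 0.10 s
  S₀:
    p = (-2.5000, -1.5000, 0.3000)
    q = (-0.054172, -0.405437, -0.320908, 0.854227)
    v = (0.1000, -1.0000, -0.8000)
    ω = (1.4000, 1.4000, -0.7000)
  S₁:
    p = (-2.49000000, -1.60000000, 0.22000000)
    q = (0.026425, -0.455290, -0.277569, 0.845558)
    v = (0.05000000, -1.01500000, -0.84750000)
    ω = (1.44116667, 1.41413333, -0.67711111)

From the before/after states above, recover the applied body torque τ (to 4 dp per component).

Δω = ω₁−ω₀ = (0.04116667, 0.01413333, 0.02288889)
precession coupling = (-0.0294, 0.0588, 0.0588)
applied torque τ = (0.0200, 0.0800, 0.1000)

τ = (0.0200, 0.0800, 0.1000)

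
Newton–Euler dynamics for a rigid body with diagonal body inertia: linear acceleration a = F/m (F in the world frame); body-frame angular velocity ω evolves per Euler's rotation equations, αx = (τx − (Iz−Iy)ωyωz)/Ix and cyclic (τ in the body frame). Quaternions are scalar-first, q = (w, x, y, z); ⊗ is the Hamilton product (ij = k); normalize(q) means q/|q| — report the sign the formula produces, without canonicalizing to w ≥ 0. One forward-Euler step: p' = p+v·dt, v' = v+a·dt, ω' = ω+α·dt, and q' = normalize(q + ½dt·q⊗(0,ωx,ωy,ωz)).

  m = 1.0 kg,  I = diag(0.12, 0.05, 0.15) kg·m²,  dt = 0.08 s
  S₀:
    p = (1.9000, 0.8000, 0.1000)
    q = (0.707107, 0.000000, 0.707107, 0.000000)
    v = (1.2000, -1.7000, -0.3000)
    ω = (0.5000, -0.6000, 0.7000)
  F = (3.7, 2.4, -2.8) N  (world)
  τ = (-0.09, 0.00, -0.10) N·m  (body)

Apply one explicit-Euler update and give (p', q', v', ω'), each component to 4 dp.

new position p' = (1.9960, 0.6640, 0.0760)
v' = v + a·dt = (1.4960, -1.5080, -0.5240)
ω×(Iω) gyroscopic = (-0.0420, -0.0105, 0.0210)
α = I⁻¹(τ − ω×Iω) = (-0.4000, 0.2100, -0.8067)
new body rate ω' = (0.4680, -0.5832, 0.6355)
Hamilton product q⊗(0,ω) = (0.4242642, 0.8485284, -0.4242642, 0.1414214)
q + ½dt·q⊗(0,ω), renormalized = (0.7234, 0.0339, 0.6895, 0.0057)

p' = (1.9960, 0.6640, 0.0760)
q' = (0.7234, 0.0339, 0.6895, 0.0057)
v' = (1.4960, -1.5080, -0.5240)
ω' = (0.4680, -0.5832, 0.6355)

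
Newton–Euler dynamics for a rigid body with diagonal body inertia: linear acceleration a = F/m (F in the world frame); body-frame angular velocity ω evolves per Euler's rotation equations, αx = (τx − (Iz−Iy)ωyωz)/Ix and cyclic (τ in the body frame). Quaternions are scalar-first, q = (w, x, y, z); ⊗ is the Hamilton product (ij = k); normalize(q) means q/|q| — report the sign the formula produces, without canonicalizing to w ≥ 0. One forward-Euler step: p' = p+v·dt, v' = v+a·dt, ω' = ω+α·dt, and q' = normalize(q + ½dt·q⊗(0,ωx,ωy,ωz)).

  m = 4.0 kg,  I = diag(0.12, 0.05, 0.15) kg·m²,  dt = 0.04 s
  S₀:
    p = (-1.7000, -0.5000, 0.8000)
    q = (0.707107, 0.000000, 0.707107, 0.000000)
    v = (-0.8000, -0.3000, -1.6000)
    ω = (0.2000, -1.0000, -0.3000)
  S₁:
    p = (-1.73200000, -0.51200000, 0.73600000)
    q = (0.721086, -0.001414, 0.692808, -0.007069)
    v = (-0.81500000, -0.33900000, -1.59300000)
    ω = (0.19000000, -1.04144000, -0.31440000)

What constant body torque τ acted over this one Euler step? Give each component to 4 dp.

ω₁ − ω₀ = (-0.01000000, -0.04144000, -0.01440000)
ω₀×(Iω₀) = (0.0300, 0.0018, 0.0140)
applied torque τ = (0.0000, -0.0500, -0.0400)

τ = (0.0000, -0.0500, -0.0400)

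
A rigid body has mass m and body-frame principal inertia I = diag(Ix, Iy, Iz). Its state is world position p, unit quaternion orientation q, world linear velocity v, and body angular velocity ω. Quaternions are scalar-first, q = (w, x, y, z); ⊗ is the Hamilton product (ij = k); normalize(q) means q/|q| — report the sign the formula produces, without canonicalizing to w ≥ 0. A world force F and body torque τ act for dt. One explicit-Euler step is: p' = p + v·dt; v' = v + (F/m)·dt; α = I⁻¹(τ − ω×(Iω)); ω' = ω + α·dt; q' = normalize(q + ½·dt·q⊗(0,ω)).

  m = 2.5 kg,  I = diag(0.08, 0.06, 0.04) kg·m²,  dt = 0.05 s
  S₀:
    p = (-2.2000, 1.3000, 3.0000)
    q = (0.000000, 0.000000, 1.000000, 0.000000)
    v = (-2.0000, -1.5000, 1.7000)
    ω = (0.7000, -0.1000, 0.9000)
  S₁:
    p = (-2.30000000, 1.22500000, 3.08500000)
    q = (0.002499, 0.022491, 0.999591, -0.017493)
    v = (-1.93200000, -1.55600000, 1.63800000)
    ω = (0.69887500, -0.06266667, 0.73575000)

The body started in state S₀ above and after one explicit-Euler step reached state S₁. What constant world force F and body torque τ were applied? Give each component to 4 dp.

Δv = v₁−v₀ = (0.06800000, -0.05600000, -0.06200000)
applied force F = (3.4000, -2.8000, -3.1000)
ω₁ − ω₀ = (-0.00112500, 0.03733333, -0.16425000)
ω₀×(Iω₀) = (0.0018, 0.0252, 0.0014)
applied torque τ = (0.0000, 0.0700, -0.1300)

F = (3.4000, -2.8000, -3.1000)
τ = (0.0000, 0.0700, -0.1300)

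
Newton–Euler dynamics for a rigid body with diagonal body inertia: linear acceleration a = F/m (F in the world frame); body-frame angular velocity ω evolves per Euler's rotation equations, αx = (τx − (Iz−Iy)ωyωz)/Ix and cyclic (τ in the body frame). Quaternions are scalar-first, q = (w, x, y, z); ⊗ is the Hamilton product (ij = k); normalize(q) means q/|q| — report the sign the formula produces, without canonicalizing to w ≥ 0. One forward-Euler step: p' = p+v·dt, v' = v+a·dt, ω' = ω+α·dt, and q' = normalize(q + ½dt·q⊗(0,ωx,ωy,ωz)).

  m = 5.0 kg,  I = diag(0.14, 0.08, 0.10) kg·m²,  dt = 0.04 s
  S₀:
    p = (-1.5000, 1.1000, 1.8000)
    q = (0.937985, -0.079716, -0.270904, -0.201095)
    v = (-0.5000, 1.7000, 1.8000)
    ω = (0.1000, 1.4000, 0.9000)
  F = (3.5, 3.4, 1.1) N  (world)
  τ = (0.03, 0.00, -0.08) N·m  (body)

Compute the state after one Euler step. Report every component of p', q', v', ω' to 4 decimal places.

p' = (-1.5200, 1.1680, 1.8720)
q' = (0.9488, -0.0770, -0.2435, -0.1858)
v' = (-0.4720, 1.7272, 1.8088)
ω' = (0.1014, 1.3982, 0.8714)

angular accel α = (0.0343, -0.0450, -0.7160)
ω + α·dt = (0.1014, 1.3982, 0.8714)
Hamilton product q⊗(0,ω) = (0.5682227, 0.1315179, 1.3648139, 0.7596745)
q + ½dt·q⊗(0,ω), renormalized = (0.9488, -0.0770, -0.2435, -0.1858)
p' = p + v·dt = (-1.5200, 1.1680, 1.8720)
v + (F/m)dt = (-0.4720, 1.7272, 1.8088)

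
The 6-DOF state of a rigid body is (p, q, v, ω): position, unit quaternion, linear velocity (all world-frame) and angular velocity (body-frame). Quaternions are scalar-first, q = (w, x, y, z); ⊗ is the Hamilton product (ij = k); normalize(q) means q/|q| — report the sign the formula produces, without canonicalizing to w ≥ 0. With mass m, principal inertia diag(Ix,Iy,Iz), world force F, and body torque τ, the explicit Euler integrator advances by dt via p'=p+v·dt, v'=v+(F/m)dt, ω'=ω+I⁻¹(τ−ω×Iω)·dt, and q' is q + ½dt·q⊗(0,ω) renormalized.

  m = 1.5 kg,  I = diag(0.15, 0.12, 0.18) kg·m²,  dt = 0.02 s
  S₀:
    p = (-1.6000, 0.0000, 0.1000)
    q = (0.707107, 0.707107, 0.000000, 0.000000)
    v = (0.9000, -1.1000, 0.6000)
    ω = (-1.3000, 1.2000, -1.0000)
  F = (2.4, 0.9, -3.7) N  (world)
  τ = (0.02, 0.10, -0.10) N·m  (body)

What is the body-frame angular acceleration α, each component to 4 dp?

gyro term ω×Iω = (-0.0720, -0.0390, 0.0468)
α = I⁻¹(τ − ω×Iω) = (0.6133, 1.1583, -0.8156)

α = (0.6133, 1.1583, -0.8156)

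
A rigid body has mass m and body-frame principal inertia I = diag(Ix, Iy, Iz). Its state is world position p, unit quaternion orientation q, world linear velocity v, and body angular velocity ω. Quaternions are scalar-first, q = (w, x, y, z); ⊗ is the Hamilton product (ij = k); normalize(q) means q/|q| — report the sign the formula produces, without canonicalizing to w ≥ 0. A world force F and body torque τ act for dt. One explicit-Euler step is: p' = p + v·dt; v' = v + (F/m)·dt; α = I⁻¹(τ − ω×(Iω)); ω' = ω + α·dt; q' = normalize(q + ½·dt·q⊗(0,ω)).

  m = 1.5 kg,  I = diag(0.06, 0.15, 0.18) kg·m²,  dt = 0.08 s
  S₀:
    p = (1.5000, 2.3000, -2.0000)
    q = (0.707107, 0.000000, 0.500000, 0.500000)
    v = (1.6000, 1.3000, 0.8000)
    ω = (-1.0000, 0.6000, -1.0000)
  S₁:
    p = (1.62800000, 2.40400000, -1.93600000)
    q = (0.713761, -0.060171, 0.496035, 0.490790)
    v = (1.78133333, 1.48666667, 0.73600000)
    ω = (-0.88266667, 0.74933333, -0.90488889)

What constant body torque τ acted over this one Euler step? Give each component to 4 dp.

τ = (0.0700, 0.1600, 0.1600)

rate change Δω = (0.11733333, 0.14933333, 0.09511111)
precession coupling = (-0.0180, -0.1200, -0.0540)
applied torque τ = (0.0700, 0.1600, 0.1600)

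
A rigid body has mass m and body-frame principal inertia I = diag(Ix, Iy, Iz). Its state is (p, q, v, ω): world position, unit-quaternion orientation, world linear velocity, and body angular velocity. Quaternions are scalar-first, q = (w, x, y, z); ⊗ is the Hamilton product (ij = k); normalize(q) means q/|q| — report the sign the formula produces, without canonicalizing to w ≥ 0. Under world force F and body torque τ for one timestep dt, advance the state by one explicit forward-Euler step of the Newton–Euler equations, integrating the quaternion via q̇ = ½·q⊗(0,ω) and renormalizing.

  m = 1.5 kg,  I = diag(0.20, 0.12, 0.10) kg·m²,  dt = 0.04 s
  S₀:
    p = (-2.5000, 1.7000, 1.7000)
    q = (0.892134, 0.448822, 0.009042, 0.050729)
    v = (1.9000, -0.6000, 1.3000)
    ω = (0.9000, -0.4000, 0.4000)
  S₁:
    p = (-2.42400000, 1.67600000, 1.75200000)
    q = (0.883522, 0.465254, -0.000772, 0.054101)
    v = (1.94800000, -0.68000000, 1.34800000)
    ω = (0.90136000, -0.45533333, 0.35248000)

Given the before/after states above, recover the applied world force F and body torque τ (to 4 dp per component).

F = (1.8000, -3.0000, 1.8000)
τ = (0.0100, -0.1300, -0.0900)

velocity change Δv = (0.04800000, -0.08000000, 0.04800000)
F = m·Δv/dt = (1.8000, -3.0000, 1.8000)
rate change Δω = (0.00136000, -0.05533333, -0.04752000)
precession coupling = (0.0032, 0.0360, 0.0288)
applied torque τ = (0.0100, -0.1300, -0.0900)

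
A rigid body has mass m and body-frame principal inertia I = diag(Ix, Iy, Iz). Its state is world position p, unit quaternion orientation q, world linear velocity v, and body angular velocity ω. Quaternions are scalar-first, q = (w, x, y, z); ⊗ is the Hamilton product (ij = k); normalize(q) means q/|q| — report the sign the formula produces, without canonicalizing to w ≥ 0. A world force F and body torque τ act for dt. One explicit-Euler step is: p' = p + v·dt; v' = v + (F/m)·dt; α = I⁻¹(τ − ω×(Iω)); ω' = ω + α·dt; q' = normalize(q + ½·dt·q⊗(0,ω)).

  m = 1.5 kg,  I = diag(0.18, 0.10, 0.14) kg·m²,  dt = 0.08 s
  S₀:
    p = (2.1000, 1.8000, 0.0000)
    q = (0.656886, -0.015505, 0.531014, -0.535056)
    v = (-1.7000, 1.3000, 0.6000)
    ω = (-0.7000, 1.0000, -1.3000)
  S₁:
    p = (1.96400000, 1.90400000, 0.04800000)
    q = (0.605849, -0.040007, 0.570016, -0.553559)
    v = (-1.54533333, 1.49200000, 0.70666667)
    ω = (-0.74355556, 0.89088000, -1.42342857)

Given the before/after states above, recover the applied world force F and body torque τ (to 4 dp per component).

Δω = ω₁−ω₀ = (-0.04355556, -0.10912000, -0.12342857)
τ = I·(Δω/dt) + ω₀×(Iω₀) = (-0.1500, -0.1000, -0.1600)
velocity change Δv = (0.15466667, 0.19200000, 0.10666667)
F = m·Δv/dt = (2.9000, 3.6000, 2.0000)

F = (2.9000, 3.6000, 2.0000)
τ = (-0.1500, -0.1000, -0.1600)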